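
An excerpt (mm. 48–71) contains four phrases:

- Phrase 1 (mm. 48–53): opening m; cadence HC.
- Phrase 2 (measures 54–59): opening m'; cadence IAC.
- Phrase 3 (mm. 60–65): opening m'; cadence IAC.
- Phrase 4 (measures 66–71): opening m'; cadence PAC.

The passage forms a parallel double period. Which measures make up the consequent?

In a double period the four phrases pair into a large antecedent (phrases 1–2, ending imperfect authentic cadence) and a large consequent (phrases 3–4, ending perfect authentic cadence). The consequent spans mm. 60–71.

measures 60–71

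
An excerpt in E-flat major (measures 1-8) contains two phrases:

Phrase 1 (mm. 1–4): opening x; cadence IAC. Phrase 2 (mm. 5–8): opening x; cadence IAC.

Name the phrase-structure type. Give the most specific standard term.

Both phrases have the same opening (x) and the same cadence (imperfect authentic cadence): the second is a restatement, not a consequent, so this is a repeated phrase rather than a period.

repeated phrase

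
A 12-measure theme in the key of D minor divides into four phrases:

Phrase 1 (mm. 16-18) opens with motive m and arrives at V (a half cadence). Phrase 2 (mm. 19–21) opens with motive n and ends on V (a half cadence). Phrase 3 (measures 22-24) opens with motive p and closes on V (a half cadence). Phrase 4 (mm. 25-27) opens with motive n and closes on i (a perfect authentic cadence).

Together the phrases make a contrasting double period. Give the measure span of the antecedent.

measures 16–21

In a double period the first pair of phrases (ending half cadence) is the large antecedent and the second pair (ending perfect authentic cadence) is the large consequent; the antecedent is measures 16–21.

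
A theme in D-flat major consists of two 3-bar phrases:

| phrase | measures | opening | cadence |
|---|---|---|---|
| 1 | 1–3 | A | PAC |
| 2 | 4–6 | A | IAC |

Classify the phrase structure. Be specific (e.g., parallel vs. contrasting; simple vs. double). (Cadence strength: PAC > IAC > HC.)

The second phrase closes with an imperfect authentic cadence, which is not stronger than the first phrase's perfect authentic cadence; without a weak→strong cadential pair there is no antecedent–consequent relationship, so this is a phrase group rather than a period.

phrase group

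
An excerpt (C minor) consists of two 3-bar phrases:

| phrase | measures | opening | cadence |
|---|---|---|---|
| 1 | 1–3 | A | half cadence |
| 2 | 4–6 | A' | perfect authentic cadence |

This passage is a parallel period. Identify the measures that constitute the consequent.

measures 4–6

The antecedent is the phrase ending with the weaker cadence (half cadence, phrase 1) and the consequent the one ending more conclusively (perfect authentic cadence, phrase 2); the consequent is bars 4–6.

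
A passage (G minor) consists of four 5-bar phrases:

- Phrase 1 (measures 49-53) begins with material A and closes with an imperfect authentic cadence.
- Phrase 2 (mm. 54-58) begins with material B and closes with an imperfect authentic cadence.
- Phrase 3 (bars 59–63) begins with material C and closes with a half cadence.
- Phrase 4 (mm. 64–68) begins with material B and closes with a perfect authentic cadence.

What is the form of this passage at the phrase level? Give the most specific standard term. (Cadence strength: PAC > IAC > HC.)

Four phrases in two halves: the first half (bars 49–58) ends with an imperfect authentic cadence, the second (measures 59–68) with a perfect authentic cadence — a large antecedent–consequent pair, i.e. a double period.
Phrase 3 begins with different material from phrase 1, making it contrasting.

contrasting double period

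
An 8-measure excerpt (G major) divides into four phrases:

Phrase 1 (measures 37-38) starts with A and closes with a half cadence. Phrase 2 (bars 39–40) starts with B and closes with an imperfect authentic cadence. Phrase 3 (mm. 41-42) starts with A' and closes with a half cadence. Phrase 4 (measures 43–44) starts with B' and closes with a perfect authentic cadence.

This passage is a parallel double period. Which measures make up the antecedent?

In a double period the four phrases pair into a large antecedent (phrases 1–2, ending imperfect authentic cadence) and a large consequent (phrases 3–4, ending perfect authentic cadence). The antecedent spans mm. 37–40.

measures 37–40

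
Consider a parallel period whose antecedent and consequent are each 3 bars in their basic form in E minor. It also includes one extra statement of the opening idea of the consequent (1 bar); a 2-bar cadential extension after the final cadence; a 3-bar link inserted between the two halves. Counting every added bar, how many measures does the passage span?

12 measures

Basic parallel period: 3 + 3 = 6 bars.
6 (basic form) + 1 (extra statement) + 2 (cadential extension) + 3 (link) = 12.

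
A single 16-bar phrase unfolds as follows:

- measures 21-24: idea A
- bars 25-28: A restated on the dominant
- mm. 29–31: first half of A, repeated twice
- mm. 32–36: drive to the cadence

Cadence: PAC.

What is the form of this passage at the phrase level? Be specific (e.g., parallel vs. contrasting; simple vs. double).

sentence

Basic idea (bars 21–24) + its repetition (mm. 25–28) form the presentation; fragmentation and cadence (measures 29-36) form the continuation — the 16-bar whole is a sentence.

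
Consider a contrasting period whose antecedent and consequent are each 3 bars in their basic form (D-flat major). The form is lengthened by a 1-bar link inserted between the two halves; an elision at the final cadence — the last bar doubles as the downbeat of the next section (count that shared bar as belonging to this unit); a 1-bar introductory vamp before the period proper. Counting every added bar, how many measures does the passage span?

Basic contrasting period: 3 + 3 = 6 bars.
6 (basic form) + 1 (link) + 1 (introduction) = 8.
The elision shares a bar with the next section but does not change this unit's count.

8 measures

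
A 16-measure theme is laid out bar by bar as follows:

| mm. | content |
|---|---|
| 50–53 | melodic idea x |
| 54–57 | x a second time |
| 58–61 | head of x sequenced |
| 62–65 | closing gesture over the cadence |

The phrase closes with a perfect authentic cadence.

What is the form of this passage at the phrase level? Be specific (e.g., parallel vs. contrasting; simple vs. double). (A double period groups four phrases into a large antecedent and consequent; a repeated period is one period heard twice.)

sentence

Basic idea (measures 50–53) + its repetition (measures 54–57) form the presentation; fragmentation and cadence (mm. 58–65) form the continuation — the 16-bar whole is a sentence.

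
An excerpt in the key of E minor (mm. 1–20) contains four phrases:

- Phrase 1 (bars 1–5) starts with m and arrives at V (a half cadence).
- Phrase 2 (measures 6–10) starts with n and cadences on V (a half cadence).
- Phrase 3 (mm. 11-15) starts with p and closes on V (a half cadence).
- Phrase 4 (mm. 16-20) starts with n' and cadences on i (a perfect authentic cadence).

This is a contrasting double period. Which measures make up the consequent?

In a double period the first pair of phrases (ending half cadence) is the large antecedent and the second pair (ending perfect authentic cadence) is the large consequent; the consequent is measures 11–20.

measures 11–20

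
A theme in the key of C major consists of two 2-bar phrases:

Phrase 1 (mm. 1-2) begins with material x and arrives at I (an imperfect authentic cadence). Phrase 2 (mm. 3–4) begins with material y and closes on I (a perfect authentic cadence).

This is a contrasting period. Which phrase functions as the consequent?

phrase 2

The phrase ending with the weaker cadence (imperfect authentic cadence) is the antecedent; the one ending more conclusively (perfect authentic cadence) is the consequent. The consequent is phrase 2.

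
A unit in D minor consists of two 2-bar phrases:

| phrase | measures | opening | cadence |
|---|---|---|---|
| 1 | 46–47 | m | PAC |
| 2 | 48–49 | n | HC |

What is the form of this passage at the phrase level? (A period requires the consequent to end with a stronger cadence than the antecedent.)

phrase group

The second phrase closes with a half cadence, which is not stronger than the first phrase's perfect authentic cadence; without a weak→strong cadential pair there is no antecedent–consequent relationship, so this is a phrase group rather than a period.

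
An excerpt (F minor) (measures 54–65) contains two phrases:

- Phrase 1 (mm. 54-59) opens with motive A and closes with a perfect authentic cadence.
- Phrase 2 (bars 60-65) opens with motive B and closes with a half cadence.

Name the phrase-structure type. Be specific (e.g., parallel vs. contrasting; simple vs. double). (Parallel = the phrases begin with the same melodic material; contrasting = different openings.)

phrase group

The second phrase closes with a half cadence, which is not stronger than the first phrase's perfect authentic cadence; without a weak→strong cadential pair there is no antecedent–consequent relationship, so this is a phrase group rather than a period.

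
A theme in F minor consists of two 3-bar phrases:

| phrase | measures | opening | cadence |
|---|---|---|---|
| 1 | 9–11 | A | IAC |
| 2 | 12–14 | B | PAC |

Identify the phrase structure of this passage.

contrasting period

Phrase 1 ends with an imperfect authentic cadence (weaker) and phrase 2 with a perfect authentic cadence (stronger): antecedent + consequent = a period.
The two phrases open with different material (A / B), so the period is contrasting.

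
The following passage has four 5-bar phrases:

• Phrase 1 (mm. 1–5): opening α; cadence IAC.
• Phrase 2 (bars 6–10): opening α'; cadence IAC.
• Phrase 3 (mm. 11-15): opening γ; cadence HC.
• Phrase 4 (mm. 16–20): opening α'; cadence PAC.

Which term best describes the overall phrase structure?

Four phrases in two halves: the first half (mm. 1–10) ends with an imperfect authentic cadence, the second (bars 11–20) with a perfect authentic cadence — a large antecedent–consequent pair, i.e. a double period.
Phrase 3 begins with different material from phrase 1, making it contrasting.

contrasting double period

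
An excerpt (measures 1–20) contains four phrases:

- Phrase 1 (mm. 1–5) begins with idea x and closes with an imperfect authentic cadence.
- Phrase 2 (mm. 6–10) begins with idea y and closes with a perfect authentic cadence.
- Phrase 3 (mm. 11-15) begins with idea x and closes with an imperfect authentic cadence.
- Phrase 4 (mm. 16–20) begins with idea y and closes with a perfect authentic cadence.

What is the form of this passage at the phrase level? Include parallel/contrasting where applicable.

The cadence pattern IAC–PAC–IAC–PAC is weak–strong twice, and phrases 3–4 restate phrases 1–2: a period heard twice, not a double period (which would end weakly at phrase 2).

repeated period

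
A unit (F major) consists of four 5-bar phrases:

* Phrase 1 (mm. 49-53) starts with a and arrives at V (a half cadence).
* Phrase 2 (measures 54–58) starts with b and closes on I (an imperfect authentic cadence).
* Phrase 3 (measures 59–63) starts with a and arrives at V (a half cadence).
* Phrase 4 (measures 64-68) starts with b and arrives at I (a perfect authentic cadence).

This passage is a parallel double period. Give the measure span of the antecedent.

In a double period the four phrases pair into a large antecedent (phrases 1–2, ending imperfect authentic cadence) and a large consequent (phrases 3–4, ending perfect authentic cadence). The antecedent spans mm. 49–58.

measures 49–58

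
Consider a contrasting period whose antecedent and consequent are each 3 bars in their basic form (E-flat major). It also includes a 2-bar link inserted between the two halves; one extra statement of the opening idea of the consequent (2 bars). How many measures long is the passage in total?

10 measures

Basic contrasting period: 3 + 3 = 6 bars.
6 (basic form) + 2 (link) + 2 (extra statement) = 10.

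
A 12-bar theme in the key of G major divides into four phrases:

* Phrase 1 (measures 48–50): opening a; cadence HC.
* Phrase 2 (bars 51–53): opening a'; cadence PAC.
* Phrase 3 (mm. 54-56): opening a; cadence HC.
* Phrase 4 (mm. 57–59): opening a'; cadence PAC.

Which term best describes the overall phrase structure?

repeated period

The cadence pattern HC–PAC–HC–PAC is weak–strong twice, and phrases 3–4 restate phrases 1–2: a period heard twice, not a double period (which would end weakly at phrase 2).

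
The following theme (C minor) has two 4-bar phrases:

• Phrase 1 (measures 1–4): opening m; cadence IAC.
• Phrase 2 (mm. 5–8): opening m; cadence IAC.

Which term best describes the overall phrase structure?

repeated phrase

Both phrases have the same opening (m) and the same cadence (imperfect authentic cadence): the second is a restatement, not a consequent, so this is a repeated phrase rather than a period.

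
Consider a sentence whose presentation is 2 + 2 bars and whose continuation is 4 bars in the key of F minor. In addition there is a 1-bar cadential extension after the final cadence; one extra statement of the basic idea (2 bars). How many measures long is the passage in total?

11 measures

Basic sentence: 2 + 2 + 4 = 8 bars.
8 (basic form) + 1 (cadential extension) + 2 (extra statement) = 11.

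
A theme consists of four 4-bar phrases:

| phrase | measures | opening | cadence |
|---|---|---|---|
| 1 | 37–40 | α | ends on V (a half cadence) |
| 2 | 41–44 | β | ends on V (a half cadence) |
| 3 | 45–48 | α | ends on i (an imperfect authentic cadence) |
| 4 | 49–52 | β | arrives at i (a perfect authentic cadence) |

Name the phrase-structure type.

parallel double period

Four phrases in two halves: the first half (mm. 37-44) ends with a half cadence, the second (mm. 45-52) with a perfect authentic cadence — a large antecedent–consequent pair, i.e. a double period.
Phrase 3 begins with the same material as phrase 1, making it parallel.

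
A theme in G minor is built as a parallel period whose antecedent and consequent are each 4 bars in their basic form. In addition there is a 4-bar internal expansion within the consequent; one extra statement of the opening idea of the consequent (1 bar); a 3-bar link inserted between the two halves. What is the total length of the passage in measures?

16 measures

Basic parallel period: 4 + 4 = 8 bars.
8 (basic form) + 4 (internal expansion) + 1 (extra statement) + 3 (link) = 16.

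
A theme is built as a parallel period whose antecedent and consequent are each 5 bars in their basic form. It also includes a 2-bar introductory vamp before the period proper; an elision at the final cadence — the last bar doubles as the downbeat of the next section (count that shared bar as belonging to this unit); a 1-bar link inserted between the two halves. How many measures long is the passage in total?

13 measures

Basic parallel period: 5 + 5 = 10 bars.
10 (basic form) + 2 (introduction) + 1 (link) = 13.
The elision shares a bar with the next section but does not change this unit's count.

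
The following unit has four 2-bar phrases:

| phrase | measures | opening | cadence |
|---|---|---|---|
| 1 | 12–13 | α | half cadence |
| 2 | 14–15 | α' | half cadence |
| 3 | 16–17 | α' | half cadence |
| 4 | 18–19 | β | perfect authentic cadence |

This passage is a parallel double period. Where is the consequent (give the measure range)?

measures 16–19

In a double period the four phrases pair into a large antecedent (phrases 1–2, ending half cadence) and a large consequent (phrases 3–4, ending perfect authentic cadence). The consequent spans mm. 16–19.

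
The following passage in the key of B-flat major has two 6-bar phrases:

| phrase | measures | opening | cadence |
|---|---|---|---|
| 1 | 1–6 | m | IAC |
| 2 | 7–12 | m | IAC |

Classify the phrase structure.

Both phrases have the same opening (m) and the same cadence (imperfect authentic cadence): the second is a restatement, not a consequent, so this is a repeated phrase rather than a period.

repeated phrase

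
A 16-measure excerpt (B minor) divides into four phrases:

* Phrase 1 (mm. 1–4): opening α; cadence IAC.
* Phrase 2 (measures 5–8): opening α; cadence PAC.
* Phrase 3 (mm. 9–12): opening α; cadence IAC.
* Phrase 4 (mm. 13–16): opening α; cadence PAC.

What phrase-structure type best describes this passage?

repeated period

The cadence pattern IAC–PAC–IAC–PAC is weak–strong twice, and phrases 3–4 restate phrases 1–2: a period heard twice, not a double period (which would end weakly at phrase 2).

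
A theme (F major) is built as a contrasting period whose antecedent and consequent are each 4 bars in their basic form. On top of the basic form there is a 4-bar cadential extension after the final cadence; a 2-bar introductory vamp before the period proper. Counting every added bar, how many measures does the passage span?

Basic contrasting period: 4 + 4 = 8 bars.
8 (basic form) + 4 (cadential extension) + 2 (introduction) = 14.

14 measures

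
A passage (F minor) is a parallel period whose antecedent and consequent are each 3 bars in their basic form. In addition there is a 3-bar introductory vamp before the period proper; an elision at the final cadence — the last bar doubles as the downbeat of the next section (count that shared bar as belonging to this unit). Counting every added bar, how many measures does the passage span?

Basic parallel period: 3 + 3 = 6 bars.
6 (basic form) + 3 (introduction) = 9.
The elision shares a bar with the next section but does not change this unit's count.

9 measures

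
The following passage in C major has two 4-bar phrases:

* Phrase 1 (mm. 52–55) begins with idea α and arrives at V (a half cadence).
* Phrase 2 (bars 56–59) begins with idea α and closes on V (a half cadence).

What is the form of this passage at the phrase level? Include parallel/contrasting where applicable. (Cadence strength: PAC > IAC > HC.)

repeated phrase

Both phrases have the same opening (α) and the same cadence (half cadence): the second is a restatement, not a consequent, so this is a repeated phrase rather than a period.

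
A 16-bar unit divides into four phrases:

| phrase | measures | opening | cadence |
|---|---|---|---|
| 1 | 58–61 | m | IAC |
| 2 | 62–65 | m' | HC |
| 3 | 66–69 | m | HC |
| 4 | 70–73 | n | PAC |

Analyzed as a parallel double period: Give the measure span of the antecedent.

measures 58–65

In a double period the four phrases pair into a large antecedent (phrases 1–2, ending half cadence) and a large consequent (phrases 3–4, ending perfect authentic cadence). The antecedent spans mm. 58-65.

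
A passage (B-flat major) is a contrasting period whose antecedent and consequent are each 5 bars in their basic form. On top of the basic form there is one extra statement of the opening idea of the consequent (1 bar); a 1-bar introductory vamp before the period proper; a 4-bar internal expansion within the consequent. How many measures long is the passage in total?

16 measures

Basic contrasting period: 5 + 5 = 10 bars.
10 (basic form) + 1 (extra statement) + 1 (introduction) + 4 (internal expansion) = 16.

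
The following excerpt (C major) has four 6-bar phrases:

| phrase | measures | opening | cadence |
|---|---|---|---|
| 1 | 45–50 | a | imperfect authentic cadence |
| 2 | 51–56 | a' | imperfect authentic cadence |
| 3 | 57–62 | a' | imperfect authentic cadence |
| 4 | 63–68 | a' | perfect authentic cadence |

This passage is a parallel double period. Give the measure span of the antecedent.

In a double period the four phrases pair into a large antecedent (phrases 1–2, ending imperfect authentic cadence) and a large consequent (phrases 3–4, ending perfect authentic cadence). The antecedent spans mm. 45–56.

measures 45–56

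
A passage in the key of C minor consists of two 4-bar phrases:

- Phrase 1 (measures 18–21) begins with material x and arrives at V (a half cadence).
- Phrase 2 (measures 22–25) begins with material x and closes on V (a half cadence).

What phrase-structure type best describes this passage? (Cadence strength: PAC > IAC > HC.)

repeated phrase

Both phrases have the same opening (x) and the same cadence (half cadence): the second is a restatement, not a consequent, so this is a repeated phrase rather than a period.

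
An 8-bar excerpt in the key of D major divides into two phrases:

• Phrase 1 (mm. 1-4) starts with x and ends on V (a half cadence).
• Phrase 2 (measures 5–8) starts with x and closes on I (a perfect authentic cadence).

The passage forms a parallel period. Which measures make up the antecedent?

The antecedent is the phrase ending with the weaker cadence (half cadence, phrase 1) and the consequent the one ending more conclusively (perfect authentic cadence, phrase 2); the antecedent is mm. 1–4.

measures 1–4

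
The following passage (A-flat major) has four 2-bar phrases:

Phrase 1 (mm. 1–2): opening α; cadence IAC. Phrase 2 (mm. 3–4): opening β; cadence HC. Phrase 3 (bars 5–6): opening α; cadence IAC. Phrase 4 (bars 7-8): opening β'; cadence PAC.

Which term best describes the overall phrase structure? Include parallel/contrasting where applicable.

Four phrases in two halves: the first half (bars 1–4) ends with a half cadence, the second (bars 5–8) with a perfect authentic cadence — a large antecedent–consequent pair, i.e. a double period.
Phrase 3 begins with the same material as phrase 1, making it parallel.

parallel double period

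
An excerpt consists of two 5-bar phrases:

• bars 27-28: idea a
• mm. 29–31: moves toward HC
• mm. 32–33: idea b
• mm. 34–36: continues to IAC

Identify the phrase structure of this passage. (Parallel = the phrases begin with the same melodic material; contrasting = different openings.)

Phrase 1 ends with a half cadence (weaker) and phrase 2 with an imperfect authentic cadence (stronger): antecedent + consequent = a period.
The two phrases open with different material (a / b), so the period is contrasting.

contrasting period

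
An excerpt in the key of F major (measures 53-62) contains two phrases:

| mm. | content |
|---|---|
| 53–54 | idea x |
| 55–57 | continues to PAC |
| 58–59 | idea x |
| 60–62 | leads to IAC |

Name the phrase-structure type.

The second phrase closes with an imperfect authentic cadence, which is not stronger than the first phrase's perfect authentic cadence; without a weak→strong cadential pair there is no antecedent–consequent relationship, so this is a phrase group rather than a period.

phrase group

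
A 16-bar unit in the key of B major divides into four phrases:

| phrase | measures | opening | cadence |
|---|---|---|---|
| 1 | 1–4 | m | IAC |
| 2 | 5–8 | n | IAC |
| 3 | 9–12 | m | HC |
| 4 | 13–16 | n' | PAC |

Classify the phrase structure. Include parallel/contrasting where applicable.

parallel double period

Four phrases in two halves: the first half (mm. 1–8) ends with an imperfect authentic cadence, the second (mm. 9–16) with a perfect authentic cadence — a large antecedent–consequent pair, i.e. a double period.
Phrase 3 begins with the same material as phrase 1, making it parallel.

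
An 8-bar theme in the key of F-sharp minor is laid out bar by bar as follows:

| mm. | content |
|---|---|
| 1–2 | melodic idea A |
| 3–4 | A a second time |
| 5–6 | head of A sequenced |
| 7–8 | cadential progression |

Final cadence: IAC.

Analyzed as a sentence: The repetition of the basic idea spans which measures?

The presentation of a sentence is the basic idea (mm. 1–2) plus its repetition (measures 3-4); the repetition of the basic idea is therefore measures 3–4.

measures 3–4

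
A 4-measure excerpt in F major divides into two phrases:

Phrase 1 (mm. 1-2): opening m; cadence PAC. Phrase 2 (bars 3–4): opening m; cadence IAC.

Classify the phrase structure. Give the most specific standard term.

The second phrase closes with an imperfect authentic cadence, which is not stronger than the first phrase's perfect authentic cadence; without a weak→strong cadential pair there is no antecedent–consequent relationship, so this is a phrase group rather than a period.

phrase group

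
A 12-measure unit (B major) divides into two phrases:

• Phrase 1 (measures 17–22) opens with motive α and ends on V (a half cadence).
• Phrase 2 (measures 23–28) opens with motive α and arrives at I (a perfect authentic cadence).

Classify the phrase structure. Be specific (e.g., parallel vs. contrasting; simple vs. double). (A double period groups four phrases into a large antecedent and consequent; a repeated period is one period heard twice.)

parallel period

Phrase 1 ends with a half cadence (weaker) and phrase 2 with a perfect authentic cadence (stronger): antecedent + consequent = a period.
The two phrases open with the same material (α / α), so the period is parallel.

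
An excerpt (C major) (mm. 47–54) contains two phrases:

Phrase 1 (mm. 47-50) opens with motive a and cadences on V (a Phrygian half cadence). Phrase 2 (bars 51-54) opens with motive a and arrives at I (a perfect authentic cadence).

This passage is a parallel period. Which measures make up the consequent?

measures 51–54

The antecedent is the phrase ending with the weaker cadence (Phrygian half cadence, phrase 1) and the consequent the one ending more conclusively (perfect authentic cadence, phrase 2); the consequent is bars 51–54.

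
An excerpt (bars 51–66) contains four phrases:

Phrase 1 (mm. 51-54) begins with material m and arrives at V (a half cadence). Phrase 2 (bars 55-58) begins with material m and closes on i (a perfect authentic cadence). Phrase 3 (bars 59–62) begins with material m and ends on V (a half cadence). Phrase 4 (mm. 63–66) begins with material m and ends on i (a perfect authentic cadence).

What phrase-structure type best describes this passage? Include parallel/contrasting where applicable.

repeated period

The cadence pattern HC–PAC–HC–PAC is weak–strong twice, and phrases 3–4 restate phrases 1–2: a period heard twice, not a double period (which would end weakly at phrase 2).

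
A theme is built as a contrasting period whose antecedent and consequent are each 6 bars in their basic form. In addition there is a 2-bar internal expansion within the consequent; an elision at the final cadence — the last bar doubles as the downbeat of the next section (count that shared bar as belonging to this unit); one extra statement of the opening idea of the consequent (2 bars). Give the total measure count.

Basic contrasting period: 6 + 6 = 12 bars.
12 (basic form) + 2 (internal expansion) + 2 (extra statement) = 16.
The elision shares a bar with the next section but does not change this unit's count.

16 measures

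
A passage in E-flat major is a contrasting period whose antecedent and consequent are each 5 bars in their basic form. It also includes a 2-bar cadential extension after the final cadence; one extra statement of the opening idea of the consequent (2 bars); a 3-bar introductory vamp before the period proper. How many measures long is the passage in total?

17 measures

Basic contrasting period: 5 + 5 = 10 bars.
10 (basic form) + 2 (cadential extension) + 2 (extra statement) + 3 (introduction) = 17.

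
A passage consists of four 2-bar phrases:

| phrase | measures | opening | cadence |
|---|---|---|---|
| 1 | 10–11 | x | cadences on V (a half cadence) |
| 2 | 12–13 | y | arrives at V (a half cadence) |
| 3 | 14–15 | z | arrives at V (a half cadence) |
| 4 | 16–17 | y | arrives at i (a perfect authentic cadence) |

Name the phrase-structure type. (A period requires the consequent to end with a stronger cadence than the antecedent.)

contrasting double period

Four phrases in two halves: the first half (mm. 10–13) ends with a half cadence, the second (measures 14-17) with a perfect authentic cadence — a large antecedent–consequent pair, i.e. a double period.
Phrase 3 begins with different material from phrase 1, making it contrasting.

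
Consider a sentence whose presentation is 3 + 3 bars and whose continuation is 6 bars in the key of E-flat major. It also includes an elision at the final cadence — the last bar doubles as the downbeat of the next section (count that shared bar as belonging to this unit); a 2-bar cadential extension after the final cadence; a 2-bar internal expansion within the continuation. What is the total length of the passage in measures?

16 measures

Basic sentence: 3 + 3 + 6 = 12 bars.
12 (basic form) + 2 (cadential extension) + 2 (internal expansion) = 16.
The elision shares a bar with the next section but does not change this unit's count.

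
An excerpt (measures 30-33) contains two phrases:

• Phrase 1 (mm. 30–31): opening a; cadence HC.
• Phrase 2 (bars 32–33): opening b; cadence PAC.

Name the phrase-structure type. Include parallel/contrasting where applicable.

Phrase 1 ends with a half cadence (weaker) and phrase 2 with a perfect authentic cadence (stronger): antecedent + consequent = a period.
The two phrases open with different material (a / b), so the period is contrasting.

contrasting period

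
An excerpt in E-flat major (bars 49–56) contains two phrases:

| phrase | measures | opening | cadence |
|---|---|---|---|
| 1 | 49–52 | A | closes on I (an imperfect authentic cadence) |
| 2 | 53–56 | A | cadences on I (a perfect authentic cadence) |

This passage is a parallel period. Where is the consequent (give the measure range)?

The antecedent is the phrase ending with the weaker cadence (imperfect authentic cadence, phrase 1) and the consequent the one ending more conclusively (perfect authentic cadence, phrase 2); the consequent is mm. 53–56.

measures 53–56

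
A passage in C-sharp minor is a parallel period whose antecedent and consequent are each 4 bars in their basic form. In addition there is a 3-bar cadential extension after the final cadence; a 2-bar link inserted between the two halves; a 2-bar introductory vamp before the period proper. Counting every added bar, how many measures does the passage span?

15 measures

Basic parallel period: 4 + 4 = 8 bars.
8 (basic form) + 3 (cadential extension) + 2 (link) + 2 (introduction) = 15.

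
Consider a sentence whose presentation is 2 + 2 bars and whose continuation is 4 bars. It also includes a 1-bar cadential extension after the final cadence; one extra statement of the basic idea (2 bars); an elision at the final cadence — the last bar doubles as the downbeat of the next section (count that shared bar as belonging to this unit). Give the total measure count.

Basic sentence: 2 + 2 + 4 = 8 bars.
8 (basic form) + 1 (cadential extension) + 2 (extra statement) = 11.
The elision shares a bar with the next section but does not change this unit's count.

11 measures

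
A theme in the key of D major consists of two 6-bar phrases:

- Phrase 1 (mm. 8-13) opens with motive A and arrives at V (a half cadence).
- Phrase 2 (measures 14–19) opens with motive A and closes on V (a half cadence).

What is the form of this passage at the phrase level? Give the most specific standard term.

repeated phrase

Both phrases have the same opening (A) and the same cadence (half cadence): the second is a restatement, not a consequent, so this is a repeated phrase rather than a period.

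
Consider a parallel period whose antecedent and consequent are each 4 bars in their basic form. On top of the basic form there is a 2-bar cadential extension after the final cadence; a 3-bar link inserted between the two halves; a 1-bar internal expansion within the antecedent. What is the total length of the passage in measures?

14 measures

Basic parallel period: 4 + 4 = 8 bars.
8 (basic form) + 2 (cadential extension) + 3 (link) + 1 (internal expansion) = 14.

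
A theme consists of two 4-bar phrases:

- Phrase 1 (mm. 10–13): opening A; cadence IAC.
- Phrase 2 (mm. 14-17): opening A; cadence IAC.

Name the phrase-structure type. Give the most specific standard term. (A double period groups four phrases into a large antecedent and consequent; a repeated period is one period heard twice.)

Both phrases have the same opening (A) and the same cadence (imperfect authentic cadence): the second is a restatement, not a consequent, so this is a repeated phrase rather than a period.

repeated phrase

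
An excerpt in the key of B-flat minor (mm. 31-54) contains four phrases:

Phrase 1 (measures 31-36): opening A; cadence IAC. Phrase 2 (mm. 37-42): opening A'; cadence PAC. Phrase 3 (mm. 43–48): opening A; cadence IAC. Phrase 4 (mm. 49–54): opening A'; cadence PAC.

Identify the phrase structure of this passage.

repeated period

The cadence pattern IAC–PAC–IAC–PAC is weak–strong twice, and phrases 3–4 restate phrases 1–2: a period heard twice, not a double period (which would end weakly at phrase 2).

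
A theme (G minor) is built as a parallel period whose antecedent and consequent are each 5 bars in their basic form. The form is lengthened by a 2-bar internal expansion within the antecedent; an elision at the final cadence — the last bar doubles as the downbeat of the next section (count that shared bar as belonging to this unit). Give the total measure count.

Basic parallel period: 5 + 5 = 10 bars.
10 (basic form) + 2 (internal expansion) = 12.
The elision shares a bar with the next section but does not change this unit's count.

12 measures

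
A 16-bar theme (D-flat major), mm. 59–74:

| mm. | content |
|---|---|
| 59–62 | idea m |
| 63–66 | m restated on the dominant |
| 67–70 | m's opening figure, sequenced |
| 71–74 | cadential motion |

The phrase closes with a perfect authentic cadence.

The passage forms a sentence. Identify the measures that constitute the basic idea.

measures 59–62

The presentation of a sentence is the basic idea (mm. 59-62) plus its repetition (mm. 63–66); the basic idea is therefore mm. 59–62.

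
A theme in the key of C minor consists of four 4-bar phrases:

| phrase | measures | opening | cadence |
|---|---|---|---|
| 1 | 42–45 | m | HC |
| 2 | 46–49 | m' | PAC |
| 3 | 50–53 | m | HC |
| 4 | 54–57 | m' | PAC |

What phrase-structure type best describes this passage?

repeated period

The cadence pattern HC–PAC–HC–PAC is weak–strong twice, and phrases 3–4 restate phrases 1–2: a period heard twice, not a double period (which would end weakly at phrase 2).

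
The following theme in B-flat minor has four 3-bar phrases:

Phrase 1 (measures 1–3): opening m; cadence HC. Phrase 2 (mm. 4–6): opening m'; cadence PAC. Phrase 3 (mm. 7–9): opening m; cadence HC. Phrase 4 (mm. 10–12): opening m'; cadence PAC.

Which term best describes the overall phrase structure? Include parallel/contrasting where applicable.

The cadence pattern HC–PAC–HC–PAC is weak–strong twice, and phrases 3–4 restate phrases 1–2: a period heard twice, not a double period (which would end weakly at phrase 2).

repeated period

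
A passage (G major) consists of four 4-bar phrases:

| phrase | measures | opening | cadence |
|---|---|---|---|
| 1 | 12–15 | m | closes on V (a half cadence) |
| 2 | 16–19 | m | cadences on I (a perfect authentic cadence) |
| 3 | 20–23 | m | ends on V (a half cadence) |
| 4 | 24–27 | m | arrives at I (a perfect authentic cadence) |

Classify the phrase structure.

The cadence pattern HC–PAC–HC–PAC is weak–strong twice, and phrases 3–4 restate phrases 1–2: a period heard twice, not a double period (which would end weakly at phrase 2).

repeated period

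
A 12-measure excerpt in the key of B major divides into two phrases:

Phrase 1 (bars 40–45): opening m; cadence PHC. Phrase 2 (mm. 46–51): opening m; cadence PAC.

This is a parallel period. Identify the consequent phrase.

phrase 2

The phrase ending with the weaker cadence (Phrygian half cadence) is the antecedent; the one ending more conclusively (perfect authentic cadence) is the consequent. The consequent is phrase 2.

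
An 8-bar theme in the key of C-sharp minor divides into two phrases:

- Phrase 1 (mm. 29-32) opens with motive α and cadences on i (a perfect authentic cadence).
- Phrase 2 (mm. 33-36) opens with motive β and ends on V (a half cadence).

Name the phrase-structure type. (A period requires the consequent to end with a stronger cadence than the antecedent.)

The second phrase closes with a half cadence, which is not stronger than the first phrase's perfect authentic cadence; without a weak→strong cadential pair there is no antecedent–consequent relationship, so this is a phrase group rather than a period.

phrase group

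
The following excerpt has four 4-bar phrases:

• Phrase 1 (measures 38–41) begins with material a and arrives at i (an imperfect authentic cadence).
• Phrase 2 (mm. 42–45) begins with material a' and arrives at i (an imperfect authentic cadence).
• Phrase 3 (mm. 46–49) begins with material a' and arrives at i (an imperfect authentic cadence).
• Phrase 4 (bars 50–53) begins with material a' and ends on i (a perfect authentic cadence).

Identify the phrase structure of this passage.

parallel double period

Four phrases in two halves: the first half (mm. 38–45) ends with an imperfect authentic cadence, the second (bars 46-53) with a perfect authentic cadence — a large antecedent–consequent pair, i.e. a double period.
Phrase 3 begins with the same material as phrase 1, making it parallel.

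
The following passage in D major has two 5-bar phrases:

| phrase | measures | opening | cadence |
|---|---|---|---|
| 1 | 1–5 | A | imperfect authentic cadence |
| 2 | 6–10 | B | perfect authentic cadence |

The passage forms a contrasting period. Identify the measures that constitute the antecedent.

measures 1–5

The antecedent is the phrase ending with the weaker cadence (imperfect authentic cadence, phrase 1) and the consequent the one ending more conclusively (perfect authentic cadence, phrase 2); the antecedent is bars 1–5.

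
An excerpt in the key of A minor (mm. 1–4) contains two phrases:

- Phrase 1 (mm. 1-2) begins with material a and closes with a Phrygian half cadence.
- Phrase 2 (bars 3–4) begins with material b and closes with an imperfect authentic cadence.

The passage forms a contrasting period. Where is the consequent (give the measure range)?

measures 3–4

The antecedent is the phrase ending with the weaker cadence (Phrygian half cadence, phrase 1) and the consequent the one ending more conclusively (imperfect authentic cadence, phrase 2); the consequent is mm. 3-4.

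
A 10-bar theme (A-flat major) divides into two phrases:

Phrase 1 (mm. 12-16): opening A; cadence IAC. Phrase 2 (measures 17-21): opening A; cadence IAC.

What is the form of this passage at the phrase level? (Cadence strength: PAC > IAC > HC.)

repeated phrase

Both phrases have the same opening (A) and the same cadence (imperfect authentic cadence): the second is a restatement, not a consequent, so this is a repeated phrase rather than a period.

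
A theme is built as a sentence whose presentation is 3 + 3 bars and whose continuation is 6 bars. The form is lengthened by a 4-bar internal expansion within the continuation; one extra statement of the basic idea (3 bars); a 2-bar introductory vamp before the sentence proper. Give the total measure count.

21 measures

Basic sentence: 3 + 3 + 6 = 12 bars.
12 (basic form) + 4 (internal expansion) + 3 (extra statement) + 2 (introduction) = 21.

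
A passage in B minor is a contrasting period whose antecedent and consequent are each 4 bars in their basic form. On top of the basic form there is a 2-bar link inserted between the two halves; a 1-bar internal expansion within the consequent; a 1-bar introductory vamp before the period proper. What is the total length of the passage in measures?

Basic contrasting period: 4 + 4 = 8 bars.
8 (basic form) + 2 (link) + 1 (internal expansion) + 1 (introduction) = 12.

12 measures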